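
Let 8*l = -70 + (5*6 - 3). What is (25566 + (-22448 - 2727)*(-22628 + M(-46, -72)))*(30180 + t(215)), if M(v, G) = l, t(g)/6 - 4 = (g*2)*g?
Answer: 333290454455589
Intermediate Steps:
t(g) = 24 + 12*g² (t(g) = 24 + 6*((g*2)*g) = 24 + 6*((2*g)*g) = 24 + 6*(2*g²) = 24 + 12*g²)
l = -43/8 (l = (-70 + (5*6 - 3))/8 = (-70 + (30 - 3))/8 = (-70 + 27)/8 = (⅛)*(-43) = -43/8 ≈ -5.3750)
M(v, G) = -43/8
(25566 + (-22448 - 2727)*(-22628 + M(-46, -72)))*(30180 + t(215)) = (25566 + (-22448 - 2727)*(-22628 - 43/8))*(30180 + (24 + 12*215²)) = (25566 - 25175*(-181067/8))*(30180 + (24 + 12*46225)) = (25566 + 4558361725/8)*(30180 + (24 + 554700)) = 4558566253*(30180 + 554724)/8 = (4558566253/8)*584904 = 333290454455589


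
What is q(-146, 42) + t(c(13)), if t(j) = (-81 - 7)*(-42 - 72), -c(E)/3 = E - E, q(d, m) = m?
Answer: 10074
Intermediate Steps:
c(E) = 0 (c(E) = -3*(E - E) = -3*0 = 0)
t(j) = 10032 (t(j) = -88*(-114) = 10032)
q(-146, 42) + t(c(13)) = 42 + 10032 = 10074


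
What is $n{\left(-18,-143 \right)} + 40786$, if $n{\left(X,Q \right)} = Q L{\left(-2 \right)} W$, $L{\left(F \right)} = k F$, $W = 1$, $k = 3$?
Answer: $41644$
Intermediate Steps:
$L{\left(F \right)} = 3 F$
$n{\left(X,Q \right)} = - 6 Q$ ($n{\left(X,Q \right)} = Q 3 \left(-2\right) 1 = Q \left(-6\right) 1 = - 6 Q 1 = - 6 Q$)
$n{\left(-18,-143 \right)} + 40786 = \left(-6\right) \left(-143\right) + 40786 = 858 + 40786 = 41644$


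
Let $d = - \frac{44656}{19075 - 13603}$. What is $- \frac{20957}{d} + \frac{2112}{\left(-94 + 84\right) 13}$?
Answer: $\frac{462926814}{181415} \approx 2551.8$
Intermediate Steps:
$d = - \frac{2791}{342}$ ($d = - \frac{44656}{19075 - 13603} = - \frac{44656}{5472} = \left(-44656\right) \frac{1}{5472} = - \frac{2791}{342} \approx -8.1608$)
$- \frac{20957}{d} + \frac{2112}{\left(-94 + 84\right) 13} = - \frac{20957}{- \frac{2791}{342}} + \frac{2112}{\left(-94 + 84\right) 13} = \left(-20957\right) \left(- \frac{342}{2791}\right) + \frac{2112}{\left(-10\right) 13} = \frac{7167294}{2791} + \frac{2112}{-130} = \frac{7167294}{2791} + 2112 \left(- \frac{1}{130}\right) = \frac{7167294}{2791} - \frac{1056}{65} = \frac{462926814}{181415}$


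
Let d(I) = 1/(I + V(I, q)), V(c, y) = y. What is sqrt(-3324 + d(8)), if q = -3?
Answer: I*sqrt(83095)/5 ≈ 57.652*I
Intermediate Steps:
d(I) = 1/(-3 + I) (d(I) = 1/(I - 3) = 1/(-3 + I))
sqrt(-3324 + d(8)) = sqrt(-3324 + 1/(-3 + 8)) = sqrt(-3324 + 1/5) = sqrt(-16619/5) = I*sqrt(83095)/5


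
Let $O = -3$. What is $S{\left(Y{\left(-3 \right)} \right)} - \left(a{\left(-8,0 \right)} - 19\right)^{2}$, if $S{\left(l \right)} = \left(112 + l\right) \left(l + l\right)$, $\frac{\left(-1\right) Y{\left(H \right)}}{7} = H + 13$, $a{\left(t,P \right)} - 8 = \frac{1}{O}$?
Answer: $- \frac{54076}{9} \approx -6008.4$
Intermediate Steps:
$a{\left(t,P \right)} = \frac{23}{3}$ ($a{\left(t,P \right)} = 8 + \frac{1}{-3} = 8 - \frac{1}{3} = \frac{23}{3}$)
$Y{\left(H \right)} = -91 - 7 H$ ($Y{\left(H \right)} = - 7 \left(H + 13\right) = - 7 \left(13 + H\right) = -91 - 7 H$)
$S{\left(l \right)} = 2 l \left(112 + l\right)$ ($S{\left(l \right)} = \left(112 + l\right) 2 l = 2 l \left(112 + l\right)$)
$S{\left(Y{\left(-3 \right)} \right)} - \left(a{\left(-8,0 \right)} - 19\right)^{2} = 2 \left(-91 - -21\right) \left(112 - 70\right) - \left(\frac{23}{3} - 19\right)^{2} = 2 \left(-91 + 21\right) \left(112 + \left(-91 + 21\right)\right) - \left(- \frac{34}{3}\right)^{2} = 2 \left(-70\right) \left(112 - 70\right) - \frac{1156}{9} = 2 \left(-70\right) 42 - \frac{1156}{9} = -5880 - \frac{1156}{9} = - \frac{54076}{9}$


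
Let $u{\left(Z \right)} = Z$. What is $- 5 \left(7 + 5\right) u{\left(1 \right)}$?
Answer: $-60$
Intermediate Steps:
$- 5 \left(7 + 5\right) u{\left(1 \right)} = - 5 \left(7 + 5\right) 1 = \left(-5\right) 12 \cdot 1 = \left(-60\right) 1 = -60$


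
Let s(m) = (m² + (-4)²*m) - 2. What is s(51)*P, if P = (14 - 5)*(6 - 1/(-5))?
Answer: 190557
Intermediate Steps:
P = 279/5 (P = 9*(6 - 1*(-⅕)) = 9*(6 + ⅕) = 9*(31/5) = 279/5 ≈ 55.800)
s(m) = -2 + m² + 16*m (s(m) = (m² + 16*m) - 2 = -2 + m² + 16*m)
s(51)*P = (-2 + 51² + 16*51)*(279/5) = (-2 + 2601 + 816)*(279/5) = 3415*(279/5) = 190557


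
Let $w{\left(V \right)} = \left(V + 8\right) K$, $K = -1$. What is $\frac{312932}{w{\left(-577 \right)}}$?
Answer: $\frac{312932}{569} \approx 549.97$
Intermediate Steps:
$w{\left(V \right)} = -8 - V$ ($w{\left(V \right)} = \left(V + 8\right) \left(-1\right) = \left(8 + V\right) \left(-1\right) = -8 - V$)
$\frac{312932}{w{\left(-577 \right)}} = \frac{312932}{-8 - -577} = \frac{312932}{-8 + 577} = \frac{312932}{569}$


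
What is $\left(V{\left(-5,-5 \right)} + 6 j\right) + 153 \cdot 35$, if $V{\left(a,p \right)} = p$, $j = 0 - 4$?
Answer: $5326$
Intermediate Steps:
$j = -4$ ($j = 0 - 4 = -4$)
$\left(V{\left(-5,-5 \right)} + 6 j\right) + 153 \cdot 35 = \left(-5 + 6 \left(-4\right)\right) + 153 \cdot 35 = \left(-5 - 24\right) + 5355 = -29 + 5355 = 5326$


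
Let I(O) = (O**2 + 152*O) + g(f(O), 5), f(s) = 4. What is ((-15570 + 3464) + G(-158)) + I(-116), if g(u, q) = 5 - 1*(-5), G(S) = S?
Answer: -16430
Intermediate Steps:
g(u, q) = 10 (g(u, q) = 5 + 5 = 10)
I(O) = 10 + O**2 + 152*O (I(O) = (O**2 + 152*O) + 10 = 10 + O**2 + 152*O)
((-15570 + 3464) + G(-158)) + I(-116) = ((-15570 + 3464) - 158) + (10 + (-116)**2 + 152*(-116)) = (-12106 - 158) + (10 + 13456 - 17632) = -12264 - 4166 = -16430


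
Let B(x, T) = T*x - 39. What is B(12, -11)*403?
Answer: -68913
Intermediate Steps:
B(x, T) = -39 + T*x
B(12, -11)*403 = (-39 - 11*12)*403 = (-39 - 132)*403 = -171*403 = -68913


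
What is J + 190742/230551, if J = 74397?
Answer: 17152493489/230551 ≈ 74398.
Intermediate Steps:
J + 190742/230551 = 74397 + 190742/230551 = 17152493489/230551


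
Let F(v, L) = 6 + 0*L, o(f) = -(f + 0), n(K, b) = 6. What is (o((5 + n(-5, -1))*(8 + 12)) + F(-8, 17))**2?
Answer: 45796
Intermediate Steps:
o(f) = -f
F(v, L) = 6 (F(v, L) = 6 + 0 = 6)
(o((5 + n(-5, -1))*(8 + 12)) + F(-8, 17))**2 = (-(5 + 6)*(8 + 12) + 6)**2 = (-11*20 + 6)**2 = (-1*220 + 6)**2 = (-220 + 6)**2 = (-214)**2 = 45796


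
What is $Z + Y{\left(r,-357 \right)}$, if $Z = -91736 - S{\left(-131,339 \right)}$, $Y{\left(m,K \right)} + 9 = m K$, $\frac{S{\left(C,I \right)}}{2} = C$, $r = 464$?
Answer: $-257131$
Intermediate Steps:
$S{\left(C,I \right)} = 2 C$
$Y{\left(m,K \right)} = -9 + K m$ ($Y{\left(m,K \right)} = -9 + m K = -9 + K m$)
$Z = -91474$ ($Z = -91736 - 2 \left(-131\right) = -91736 - -262 = -91736 + 262 = -91474$)
$Z + Y{\left(r,-357 \right)} = -91474 - 165657 = -257131$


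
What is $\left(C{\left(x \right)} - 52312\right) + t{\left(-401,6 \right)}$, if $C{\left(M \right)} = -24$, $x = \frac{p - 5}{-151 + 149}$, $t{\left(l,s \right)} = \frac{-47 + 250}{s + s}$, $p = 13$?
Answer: $- \frac{627829}{12} \approx -52319.0$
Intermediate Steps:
$t{\left(l,s \right)} = \frac{203}{2 s}$
$x = -4$ ($x = \frac{13 - 5}{-151 + 149} = \frac{8}{-2} = 8 \left(- \frac{1}{2}\right) = -4$)
$\left(C{\left(x \right)} - 52312\right) + t{\left(-401,6 \right)} = \left(-24 - 52312\right) + \frac{203}{2 \cdot 6} = -52336 + \frac{203}{2} \cdot \frac{1}{6} = -52336 + \frac{203}{12} = - \frac{627829}{12}$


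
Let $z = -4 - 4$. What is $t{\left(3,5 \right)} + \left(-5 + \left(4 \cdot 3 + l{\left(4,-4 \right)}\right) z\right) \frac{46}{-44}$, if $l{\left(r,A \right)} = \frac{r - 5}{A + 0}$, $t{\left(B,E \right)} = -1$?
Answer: $\frac{2347}{22} \approx 106.68$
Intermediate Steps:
$l{\left(r,A \right)} = \frac{-5 + r}{A}$
$z = -8$ ($z = -4 - 4 = -8$)
$t{\left(3,5 \right)} + \left(-5 + \left(4 \cdot 3 + l{\left(4,-4 \right)}\right) z\right) \frac{46}{-44} = -1 + \left(-5 + \left(4 \cdot 3 + \frac{-5 + 4}{-4}\right) \left(-8\right)\right) \frac{46}{-44} = -1 + \left(-5 + \left(12 - - \frac{1}{4}\right) \left(-8\right)\right) 46 \left(- \frac{1}{44}\right) = -1 + \left(-5 + \left(12 + \frac{1}{4}\right) \left(-8\right)\right) \left(- \frac{23}{22}\right) = -1 + \left(-5 + \frac{49}{4} \left(-8\right)\right) \left(- \frac{23}{22}\right) = -1 + \left(-5 - 98\right) \left(- \frac{23}{22}\right) = -1 - - \frac{2369}{22} = -1 + \frac{2369}{22} = \frac{2347}{22}$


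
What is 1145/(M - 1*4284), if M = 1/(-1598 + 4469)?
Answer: -3287295/12299363 ≈ -0.26727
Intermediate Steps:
M = 1/2871 ≈ 0.00034831
1145/(M - 1*4284) = 1145/(1/2871 - 1*4284) = 1145/(1/2871 - 4284) = 1145/(-12299363/2871) = 1145*(-2871/12299363) = -3287295/12299363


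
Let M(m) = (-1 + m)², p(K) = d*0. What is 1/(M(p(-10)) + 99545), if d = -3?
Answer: 1/99546 ≈ 1.0046e-5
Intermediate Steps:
p(K) = 0 (p(K) = -3*0 = 0)
1/(M(p(-10)) + 99545) = 1/((-1 + 0)² + 99545) = 1/((-1)² + 99545) = 1/(1 + 99545) = 1/99546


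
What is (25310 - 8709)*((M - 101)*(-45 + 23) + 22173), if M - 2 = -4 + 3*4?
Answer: 401329175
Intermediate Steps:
M = 10 (M = 2 + (-4 + 3*4) = 2 + (-4 + 12) = 2 + 8 = 10)
(25310 - 8709)*((M - 101)*(-45 + 23) + 22173) = (25310 - 8709)*((10 - 101)*(-45 + 23) + 22173) = 16601*(-91*(-22) + 22173) = 16601*(2002 + 22173) = 16601*24175 = 401329175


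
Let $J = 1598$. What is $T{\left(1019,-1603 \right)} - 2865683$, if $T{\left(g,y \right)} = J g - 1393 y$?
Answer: $995658$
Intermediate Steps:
$T{\left(g,y \right)} = - 1393 y + 1598 g$ ($T{\left(g,y \right)} = 1598 g - 1393 y = - 1393 y + 1598 g$)
$T{\left(1019,-1603 \right)} - 2865683 = \left(\left(-1393\right) \left(-1603\right) + 1598 \cdot 1019\right) - 2865683 = \left(2232979 + 1628362\right) - 2865683 = 3861341 - 2865683 = 995658$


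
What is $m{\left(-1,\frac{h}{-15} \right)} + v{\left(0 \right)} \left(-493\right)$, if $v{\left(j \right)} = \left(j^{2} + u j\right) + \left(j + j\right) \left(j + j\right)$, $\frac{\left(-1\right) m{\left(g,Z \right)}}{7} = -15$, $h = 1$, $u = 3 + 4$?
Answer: $105$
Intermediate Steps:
$u = 7$
$m{\left(g,Z \right)} = 105$ ($m{\left(g,Z \right)} = \left(-7\right) \left(-15\right) = 105$)
$v{\left(j \right)} = 5 j^{2} + 7 j$ ($v{\left(j \right)} = \left(j^{2} + 7 j\right) + \left(j + j\right) \left(j + j\right) = \left(j^{2} + 7 j\right) + 2 j 2 j = \left(j^{2} + 7 j\right) + 4 j^{2} = 5 j^{2} + 7 j$)
$m{\left(-1,\frac{h}{-15} \right)} + v{\left(0 \right)} \left(-493\right) = 105 + 0 \left(7 + 5 \cdot 0\right) \left(-493\right) = 105 + 0 \left(7 + 0\right) \left(-493\right) = 105 + 0 \cdot 7 \left(-493\right) = 105 + 0 \left(-493\right) = 105 + 0 = 105$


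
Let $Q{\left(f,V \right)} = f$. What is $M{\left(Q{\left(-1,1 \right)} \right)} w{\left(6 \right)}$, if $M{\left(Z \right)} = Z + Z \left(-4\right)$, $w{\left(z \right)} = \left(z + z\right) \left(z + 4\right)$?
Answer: $360$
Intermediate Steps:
$w{\left(z \right)} = 2 z \left(4 + z\right)$
$M{\left(Z \right)} = - 3 Z$ ($M{\left(Z \right)} = Z - 4 Z = - 3 Z$)
$M{\left(Q{\left(-1,1 \right)} \right)} w{\left(6 \right)} = \left(-3\right) \left(-1\right) 2 \cdot 6 \left(4 + 6\right) = 3 \cdot 2 \cdot 6 \cdot 10 = 3 \cdot 120 = 360$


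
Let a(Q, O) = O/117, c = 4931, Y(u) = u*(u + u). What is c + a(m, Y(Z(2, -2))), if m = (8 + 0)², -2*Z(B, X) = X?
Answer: 576929/117 ≈ 4931.0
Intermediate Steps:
Z(B, X) = -X/2
Y(u) = 2*u² (Y(u) = u*(2*u) = 2*u²)
m = 64 (m = 8² = 64)
a(Q, O) = O/117 (a(Q, O) = O*(1/117) = O/117)
c + a(m, Y(Z(2, -2))) = 4931 + (2*(-½*(-2))²)/117 = 4931 + (2*1²)/117 = 4931 + (2*1)/117 = 4931 + (1/117)*2 = 4931 + 2/117 = 576929/117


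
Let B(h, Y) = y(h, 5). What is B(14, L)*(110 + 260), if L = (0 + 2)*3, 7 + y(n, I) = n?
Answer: 2590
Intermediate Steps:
y(n, I) = -7 + n
L = 6 (L = 2*3 = 6)
B(h, Y) = -7 + h
B(14, L)*(110 + 260) = (-7 + 14)*(110 + 260) = 7*370 = 2590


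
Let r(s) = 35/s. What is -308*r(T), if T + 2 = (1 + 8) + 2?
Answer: -10780/9 ≈ -1197.8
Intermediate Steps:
T = 9 (T = -2 + ((1 + 8) + 2) = -2 + (9 + 2) = -2 + 11 = 9)
-308*r(T) = -10780/9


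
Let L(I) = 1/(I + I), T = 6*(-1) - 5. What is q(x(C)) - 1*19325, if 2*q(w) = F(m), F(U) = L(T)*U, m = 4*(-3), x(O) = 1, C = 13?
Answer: -212572/11 ≈ -19325.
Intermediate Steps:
T = -11 (T = -6 - 5 = -11)
m = -12
L(I) = 1/(2*I)
F(U) = -U/22 (F(U) = ((½)/(-11))*U = ((½)*(-1/11))*U = -U/22)
q(w) = 3/11 (q(w) = (-1/22*(-12))/2 = (½)*(6/11) = 3/11)
q(x(C)) - 1*19325 = 3/11 - 1*19325 = 3/11 - 19325 = -212572/11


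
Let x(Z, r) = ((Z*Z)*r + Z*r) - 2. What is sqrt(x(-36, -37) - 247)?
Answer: I*sqrt(46869) ≈ 216.49*I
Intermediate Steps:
x(Z, r) = -2 + Z*r + r*Z**2 (x(Z, r) = (Z**2*r + Z*r) - 2 = (r*Z**2 + Z*r) - 2 = (Z*r + r*Z**2) - 2 = -2 + Z*r + r*Z**2)
sqrt(x(-36, -37) - 247) = sqrt((-2 - 36*(-37) - 37*(-36)**2) - 247) = sqrt((-2 + 1332 - 37*1296) - 247) = sqrt((-2 + 1332 - 47952) - 247) = sqrt(-46622 - 247) = sqrt(-46869) = I*sqrt(46869)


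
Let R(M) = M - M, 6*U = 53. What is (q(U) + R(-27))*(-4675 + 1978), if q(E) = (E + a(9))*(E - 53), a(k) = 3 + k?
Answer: 29779375/12 ≈ 2.4816e+6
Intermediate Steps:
U = 53/6 (U = (1/6)*53 = 53/6 ≈ 8.8333)
R(M) = 0
q(E) = (-53 + E)*(12 + E) (q(E) = (E + (3 + 9))*(E - 53) = (E + 12)*(-53 + E) = (12 + E)*(-53 + E) = (-53 + E)*(12 + E))
(q(U) + R(-27))*(-4675 + 1978) = ((-636 + (53/6)**2 - 41*53/6) + 0)*(-4675 + 1978) = ((-636 + 2809/36 - 2173/6) + 0)*(-2697) = (-33125/36 + 0)*(-2697) = -33125/36*(-2697) = 29779375/12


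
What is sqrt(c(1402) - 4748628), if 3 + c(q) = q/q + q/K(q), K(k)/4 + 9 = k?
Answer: I*sqrt(36857895386494)/2786 ≈ 2179.1*I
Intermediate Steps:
K(k) = -36 + 4*k
c(q) = -2 + q/(-36 + 4*q) (c(q) = -3 + (q/q + q/(-36 + 4*q)) = -3 + (1 + q/(-36 + 4*q)) = -2 + q/(-36 + 4*q))
sqrt(c(1402) - 4748628) = sqrt((72 - 7*1402)/(4*(-9 + 1402)) - 4748628) = sqrt((1/4)*(72 - 9814)/1393 - 4748628) = sqrt((1/4)*(1/1393)*(-9742) - 4748628) = sqrt(-4871/2786 - 4748628) = sqrt(-13229682479/2786) = I*sqrt(36857895386494)/2786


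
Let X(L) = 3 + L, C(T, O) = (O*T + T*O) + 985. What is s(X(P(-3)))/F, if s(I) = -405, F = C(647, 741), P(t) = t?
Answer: -405/959839 ≈ -0.00042195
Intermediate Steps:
C(T, O) = 985 + 2*O*T (C(T, O) = (O*T + O*T) + 985 = 2*O*T + 985 = 985 + 2*O*T)
F = 959839 (F = 985 + 2*741*647 = 985 + 958854 = 959839)
s(X(P(-3)))/F = -405/959839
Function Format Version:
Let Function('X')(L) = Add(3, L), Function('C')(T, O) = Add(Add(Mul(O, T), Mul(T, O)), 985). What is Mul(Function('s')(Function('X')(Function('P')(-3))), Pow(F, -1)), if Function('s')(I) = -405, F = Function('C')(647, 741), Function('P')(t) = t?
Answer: Rational(-405, 959839) ≈ -0.00042195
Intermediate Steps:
Function('C')(T, O) = Add(985, Mul(2, O, T)) (Function('C')(T, O) = Add(Add(Mul(O, T), Mul(O, T)), 985) = Add(Mul(2, O, T), 985) = Add(985, Mul(2, O, T)))
F = 959839 (F = Add(985, Mul(2, 741, 647)) = Add(985, 958854) = 959839)
Mul(Function('s')(Function('X')(Function('P')(-3))), Pow(F, -1)) = Mul(-405, Pow(959839, -1)) = Mul(-405, Rational(1, 959839)) = Rational(-405, 959839)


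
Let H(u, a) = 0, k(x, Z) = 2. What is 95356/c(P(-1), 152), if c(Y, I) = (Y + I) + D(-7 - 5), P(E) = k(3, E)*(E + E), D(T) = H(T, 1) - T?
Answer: 23839/40 ≈ 595.97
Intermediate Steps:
D(T) = -T (D(T) = 0 - T = -T)
P(E) = 4*E (P(E) = 2*(E + E) = 2*(2*E) = 4*E)
c(Y, I) = 12 + I + Y (c(Y, I) = (Y + I) - (-7 - 5) = (I + Y) - 1*(-12) = (I + Y) + 12 = 12 + I + Y)
95356/c(P(-1), 152) = 95356/(12 + 152 + 4*(-1)) = 95356/(12 + 152 - 4) = 95356/160 = 95356*(1/160) = 23839/40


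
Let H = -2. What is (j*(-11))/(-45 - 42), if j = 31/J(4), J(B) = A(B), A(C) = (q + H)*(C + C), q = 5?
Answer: 341/2088 ≈ 0.16331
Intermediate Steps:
A(C) = 6*C (A(C) = (5 - 2)*(C + C) = 3*(2*C) = 6*C)
J(B) = 6*B
j = 31/24 (j = 31/((6*4)) = 31/24 ≈ 1.2917)
(j*(-11))/(-45 - 42) = ((31/24)*(-11))/(-45 - 42) = -341/24/(-87) = -341/24*(-1/87) = 341/2088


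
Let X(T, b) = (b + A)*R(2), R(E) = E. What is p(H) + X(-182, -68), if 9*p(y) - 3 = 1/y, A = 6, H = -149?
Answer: -165838/1341 ≈ -123.67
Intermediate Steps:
p(y) = ⅓ + 1/(9*y)
X(T, b) = 12 + 2*b (X(T, b) = (b + 6)*2 = (6 + b)*2 = 12 + 2*b)
p(H) + X(-182, -68) = (⅑)*(1 + 3*(-149))/(-149) + (12 + 2*(-68)) = (⅑)*(-1/149)*(1 - 447) + (12 - 136) = (⅑)*(-1/149)*(-446) - 124 = 446/1341 - 124 = -165838/1341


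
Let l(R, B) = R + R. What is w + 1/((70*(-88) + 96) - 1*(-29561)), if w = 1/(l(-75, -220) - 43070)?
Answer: 19723/1015540340 ≈ 1.9421e-5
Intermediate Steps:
l(R, B) = 2*R
w = -1/43220 (w = 1/(2*(-75) - 43070) = 1/(-150 - 43070) = 1/(-43220) = -1/43220 ≈ -2.3137e-5)
w + 1/((70*(-88) + 96) - 1*(-29561)) = -1/43220 + 1/((70*(-88) + 96) - 1*(-29561)) = -1/43220 + 1/((-6160 + 96) + 29561) = -1/43220 + 1/(-6064 + 29561) = -1/43220 + 1/23497 = 19723/1015540340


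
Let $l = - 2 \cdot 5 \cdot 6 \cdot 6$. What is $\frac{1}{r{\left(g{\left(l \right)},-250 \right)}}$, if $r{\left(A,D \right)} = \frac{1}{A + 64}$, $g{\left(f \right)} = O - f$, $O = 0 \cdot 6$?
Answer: $424$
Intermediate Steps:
$O = 0$
$l = -360$ ($l = - 2 \cdot 30 \cdot 6 = \left(-2\right) 180 = -360$)
$g{\left(f \right)} = - f$ ($g{\left(f \right)} = 0 - f = - f$)
$r{\left(A,D \right)} = \frac{1}{64 + A}$
$\frac{1}{r{\left(g{\left(l \right)},-250 \right)}} = \frac{1}{\frac{1}{64 - -360}} = \frac{1}{\frac{1}{64 + 360}} = \frac{1}{\frac{1}{424}} = 424$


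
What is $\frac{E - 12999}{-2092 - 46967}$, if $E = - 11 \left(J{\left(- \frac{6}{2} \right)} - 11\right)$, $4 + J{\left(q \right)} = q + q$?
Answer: $\frac{4256}{16353} \approx 0.26026$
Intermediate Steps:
$J{\left(q \right)} = -4 + 2 q$ ($J{\left(q \right)} = -4 + \left(q + q\right) = -4 + 2 q$)
$E = 231$ ($E = - 11 \left(\left(-4 + 2 \left(- \frac{6}{2}\right)\right) - 11\right) = - 11 \left(\left(-4 + 2 \left(\left(-6\right) \frac{1}{2}\right)\right) - 11\right) = - 11 \left(\left(-4 + 2 \left(-3\right)\right) - 11\right) = - 11 \left(\left(-4 - 6\right) - 11\right) = - 11 \left(-10 - 11\right) = \left(-11\right) \left(-21\right) = 231$)
$\frac{E - 12999}{-2092 - 46967} = \frac{231 - 12999}{-2092 - 46967} = - \frac{12768}{-49059} = \left(-12768\right) \left(- \frac{1}{49059}\right) = \frac{4256}{16353}$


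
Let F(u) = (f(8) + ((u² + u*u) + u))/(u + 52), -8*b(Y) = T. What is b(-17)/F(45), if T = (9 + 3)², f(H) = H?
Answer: -1746/4103 ≈ -0.42554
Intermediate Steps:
T = 144 (T = 12² = 144)
b(Y) = -18 (b(Y) = -⅛*144 = -18)
F(u) = (8 + u + 2*u²)/(52 + u) (F(u) = (8 + ((u² + u*u) + u))/(u + 52) = (8 + ((u² + u²) + u))/(52 + u) = (8 + (2*u² + u))/(52 + u) = (8 + (u + 2*u²))/(52 + u) = (8 + u + 2*u²)/(52 + u))
b(-17)/F(45) = -18*(52 + 45)/(8 + 45 + 2*45²) = -18*97/(8 + 45 + 2*2025) = -18*97/(8 + 45 + 4050) = -18/((1/97)*4103) = -18/4103/97 = -18*97/4103 = -1746/4103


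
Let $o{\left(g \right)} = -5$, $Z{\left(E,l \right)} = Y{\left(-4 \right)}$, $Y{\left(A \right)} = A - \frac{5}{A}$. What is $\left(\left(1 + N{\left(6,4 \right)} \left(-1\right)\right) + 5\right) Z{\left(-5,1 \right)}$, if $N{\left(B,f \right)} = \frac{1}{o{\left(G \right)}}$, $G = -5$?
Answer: $- \frac{341}{20} \approx -17.05$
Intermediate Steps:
$Z{\left(E,l \right)} = - \frac{11}{4}$ ($Z{\left(E,l \right)} = -4 - \frac{5}{-4} = -4 - - \frac{5}{4} = -4 + \frac{5}{4} = - \frac{11}{4}$)
$N{\left(B,f \right)} = - \frac{1}{5}$ ($N{\left(B,f \right)} = \frac{1}{-5} = - \frac{1}{5}$)
$\left(\left(1 + N{\left(6,4 \right)} \left(-1\right)\right) + 5\right) Z{\left(-5,1 \right)} = \left(\left(1 - - \frac{1}{5}\right) + 5\right) \left(- \frac{11}{4}\right) = \left(\left(1 + \frac{1}{5}\right) + 5\right) \left(- \frac{11}{4}\right) = \left(\frac{6}{5} + 5\right) \left(- \frac{11}{4}\right) = \frac{31}{5} \left(- \frac{11}{4}\right) = - \frac{341}{20}$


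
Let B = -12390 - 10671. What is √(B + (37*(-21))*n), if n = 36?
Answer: I*√51033 ≈ 225.9*I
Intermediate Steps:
B = -23061
√(B + (37*(-21))*n) = √(-23061 + (37*(-21))*36) = √(-23061 - 777*36) = √(-23061 - 27972) = √(-51033) = I*√51033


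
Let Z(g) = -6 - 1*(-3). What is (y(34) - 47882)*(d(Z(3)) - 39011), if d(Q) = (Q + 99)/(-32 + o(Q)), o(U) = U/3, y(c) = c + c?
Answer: 20519521542/11 ≈ 1.8654e+9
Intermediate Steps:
y(c) = 2*c
o(U) = U/3 (o(U) = U*(1/3) = U/3)
Z(g) = -3 (Z(g) = -6 + 3 = -3)
d(Q) = (99 + Q)/(-32 + Q/3) (d(Q) = (Q + 99)/(-32 + Q/3) = (99 + Q)/(-32 + Q/3))
(y(34) - 47882)*(d(Z(3)) - 39011) = (2*34 - 47882)*(3*(99 - 3)/(-96 - 3) - 39011) = (68 - 47882)*(3*96/(-99) - 39011) = -47814*(3*(-1/99)*96 - 39011) = -47814*(-32/11 - 39011) = -47814*(-429153/11) = 20519521542/11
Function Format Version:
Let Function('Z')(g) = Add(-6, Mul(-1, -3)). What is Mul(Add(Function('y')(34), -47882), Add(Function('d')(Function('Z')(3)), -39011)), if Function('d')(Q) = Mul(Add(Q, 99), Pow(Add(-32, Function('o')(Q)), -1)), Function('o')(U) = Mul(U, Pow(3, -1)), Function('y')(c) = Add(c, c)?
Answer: Rational(20519521542, 11) ≈ 1.8654e+9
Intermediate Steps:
Function('y')(c) = Mul(2, c)
Function('o')(U) = Mul(Rational(1, 3), U) (Function('o')(U) = Mul(U, Rational(1, 3)) = Mul(Rational(1, 3), U))
Function('Z')(g) = -3 (Function('Z')(g) = Add(-6, 3) = -3)
Function('d')(Q) = Mul(Pow(Add(-32, Mul(Rational(1, 3), Q)), -1), Add(99, Q)) (Function('d')(Q) = Mul(Add(Q, 99), Pow(Add(-32, Mul(Rational(1, 3), Q)), -1)) = Mul(Add(99, Q), Pow(Add(-32, Mul(Rational(1, 3), Q)), -1)) = Mul(Pow(Add(-32, Mul(Rational(1, 3), Q)), -1), Add(99, Q)))
Mul(Add(Function('y')(34), -47882), Add(Function('d')(Function('Z')(3)), -39011)) = Mul(Add(Mul(2, 34), -47882), Add(Mul(3, Pow(Add(-96, -3), -1), Add(99, -3)), -39011)) = Mul(Add(68, -47882), Add(Mul(3, Pow(-99, -1), 96), -39011)) = Mul(-47814, Add(Mul(3, Rational(-1, 99), 96), -39011)) = Mul(-47814, Add(Rational(-32, 11), -39011)) = Mul(-47814, Rational(-429153, 11)) = Rational(20519521542, 11)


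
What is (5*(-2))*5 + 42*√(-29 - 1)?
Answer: -50 + 42*I*√30 ≈ -50.0 + 230.04*I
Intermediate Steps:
(5*(-2))*5 + 42*√(-29 - 1) = -10*5 + 42*√(-30) = -50 + 42*(I*√30) = -50 + 42*I*√30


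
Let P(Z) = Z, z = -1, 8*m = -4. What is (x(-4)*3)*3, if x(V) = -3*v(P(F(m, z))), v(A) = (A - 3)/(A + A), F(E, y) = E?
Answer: -189/2 ≈ -94.500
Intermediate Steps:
m = -1/2 (m = (1/8)*(-4) = -1/2 ≈ -0.50000)
v(A) = (-3 + A)/(2*A) (v(A) = (-3 + A)/((2*A)) = (-3 + A)*(1/(2*A)) = (-3 + A)/(2*A))
x(V) = -21/2 (x(V) = -3*(-3 - 1/2)/(2*(-1/2)) = -3*(-2)*(-7)/(2*2) = -3*7/2 = -21/2)
(x(-4)*3)*3 = -21/2*3*3 = -63/2*3 = -189/2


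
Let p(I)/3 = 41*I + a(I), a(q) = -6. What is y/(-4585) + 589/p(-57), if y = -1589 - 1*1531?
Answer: 3845983/6445593 ≈ 0.59668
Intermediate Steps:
p(I) = -18 + 123*I (p(I) = 3*(41*I - 6) = 3*(-6 + 41*I) = -18 + 123*I)
y = -3120 (y = -1589 - 1531 = -3120)
y/(-4585) + 589/p(-57) = -3120/(-4585) + 589/(-18 + 123*(-57)) = -3120*(-1/4585) + 589/(-18 - 7011) = 624/917 + 589/(-7029) = 624/917 + 589*(-1/7029) = 624/917 - 589/7029 = 3845983/6445593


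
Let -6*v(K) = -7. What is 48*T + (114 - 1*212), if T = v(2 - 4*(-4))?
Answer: -42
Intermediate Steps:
v(K) = 7/6 (v(K) = -⅙*(-7) = 7/6)
T = 7/6 ≈ 1.1667
48*T + (114 - 1*212) = 48*(7/6) + (114 - 1*212) = 56 + (114 - 212) = 56 - 98 = -42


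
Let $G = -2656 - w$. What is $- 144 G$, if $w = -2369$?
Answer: $41328$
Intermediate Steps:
$G = -287$ ($G = -2656 - -2369 = -2656 + 2369 = -287$)
$- 144 G = \left(-144\right) \left(-287\right) = 41328$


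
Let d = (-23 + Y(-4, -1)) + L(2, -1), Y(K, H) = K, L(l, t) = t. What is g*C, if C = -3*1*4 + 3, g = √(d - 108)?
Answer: -18*I*√34 ≈ -104.96*I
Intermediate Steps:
d = -28 (d = (-23 - 4) - 1 = -27 - 1 = -28)
g = 2*I*√34 (g = √(-28 - 108) = √(-136) = 2*I*√34 ≈ 11.662*I)
C = -9 (C = -3*4 + 3 = -12 + 3 = -9)
g*C = (2*I*√34)*(-9) = -18*I*√34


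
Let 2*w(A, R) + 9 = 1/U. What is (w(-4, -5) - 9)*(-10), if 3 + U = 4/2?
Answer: 140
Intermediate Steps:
U = -1 (U = -3 + 4/2 = -3 + 4*(½) = -3 + 2 = -1)
w(A, R) = -5 (w(A, R) = -9/2 + (½)/(-1) = -9/2 + (½)*(-1) = -9/2 - ½ = -5)
(w(-4, -5) - 9)*(-10) = (-5 - 9)*(-10) = -14*(-10) = 140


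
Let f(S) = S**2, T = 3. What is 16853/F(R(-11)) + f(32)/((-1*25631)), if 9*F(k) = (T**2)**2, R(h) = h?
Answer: 431950027/230679 ≈ 1872.5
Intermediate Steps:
F(k) = 9 (F(k) = (3**2)**2/9 = (1/9)*9**2 = (1/9)*81 = 9)
16853/F(R(-11)) + f(32)/((-1*25631)) = 16853/9 + 32**2/((-1*25631)) = 16853*(1/9) + 1024/(-25631) = 16853/9 + 1024*(-1/25631) = 16853/9 - 1024/25631 = 431950027/230679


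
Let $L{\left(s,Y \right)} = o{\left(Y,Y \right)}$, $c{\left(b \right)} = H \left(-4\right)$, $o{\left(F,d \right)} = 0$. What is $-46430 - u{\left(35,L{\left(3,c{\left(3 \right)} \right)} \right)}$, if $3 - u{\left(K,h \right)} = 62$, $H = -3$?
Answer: $-46371$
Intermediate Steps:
$c{\left(b \right)} = 12$ ($c{\left(b \right)} = \left(-3\right) \left(-4\right) = 12$)
$L{\left(s,Y \right)} = 0$
$u{\left(K,h \right)} = -59$ ($u{\left(K,h \right)} = 3 - 62 = -59$)
$-46430 - u{\left(35,L{\left(3,c{\left(3 \right)} \right)} \right)} = -46430 - -59 = -46430 + 59 = -46371$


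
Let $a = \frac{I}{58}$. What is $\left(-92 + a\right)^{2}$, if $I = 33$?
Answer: $\frac{28121809}{3364} \approx 8359.6$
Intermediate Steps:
$a = \frac{33}{58} \approx 0.56897$
$\left(-92 + a\right)^{2} = \left(-92 + \frac{33}{58}\right)^{2} = \left(- \frac{5303}{58}\right)^{2} = \frac{28121809}{3364}$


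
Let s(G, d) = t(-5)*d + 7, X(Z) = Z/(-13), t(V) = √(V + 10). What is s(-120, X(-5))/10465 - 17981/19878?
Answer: -26861717/29717610 + √5/27209 ≈ -0.90382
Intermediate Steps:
t(V) = √(10 + V)
X(Z) = -Z/13 (X(Z) = Z*(-1/13) = -Z/13)
s(G, d) = 7 + d*√5 (s(G, d) = √(10 - 5)*d + 7 = √5*d + 7 = d*√5 + 7 = 7 + d*√5)
s(-120, X(-5))/10465 - 17981/19878 = (7 + (-1/13*(-5))*√5)/10465 - 17981/19878 = (7 + 5*√5/13)*(1/10465) - 17981*1/19878 = (1/1495 + √5/27209) - 17981/19878 = -26861717/29717610 + √5/27209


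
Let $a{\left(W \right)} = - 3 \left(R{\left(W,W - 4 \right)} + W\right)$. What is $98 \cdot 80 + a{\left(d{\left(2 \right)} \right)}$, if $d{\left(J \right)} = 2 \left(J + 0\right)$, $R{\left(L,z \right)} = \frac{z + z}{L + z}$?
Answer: $7828$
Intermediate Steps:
$R{\left(L,z \right)} = \frac{2 z}{L + z}$
$d{\left(J \right)} = 2 J$
$a{\left(W \right)} = - 3 W - \frac{6 \left(-4 + W\right)}{-4 + 2 W}$ ($a{\left(W \right)} = - 3 \left(\frac{2 \left(W - 4\right)}{W + \left(W - 4\right)} + W\right) = - 3 \left(\frac{2 \left(-4 + W\right)}{W + \left(-4 + W\right)} + W\right) = - 3 \left(\frac{2 \left(-4 + W\right)}{-4 + 2 W} + W\right) = - 3 \left(W + \frac{2 \left(-4 + W\right)}{-4 + 2 W}\right) = - 3 W - \frac{6 \left(-4 + W\right)}{-4 + 2 W}$)
$98 \cdot 80 + a{\left(d{\left(2 \right)} \right)} = 98 \cdot 80 + \frac{3 \left(4 + 2 \cdot 2 - \left(2 \cdot 2\right)^{2}\right)}{-2 + 2 \cdot 2} = 7840 + \frac{3 \left(4 + 4 - 4^{2}\right)}{-2 + 4} = 7840 + \frac{3 \left(4 + 4 - 16\right)}{2} = 7840 + 3 \cdot \frac{1}{2} \left(4 + 4 - 16\right) = 7840 + 3 \cdot \frac{1}{2} \left(-8\right) = 7840 - 12 = 7828$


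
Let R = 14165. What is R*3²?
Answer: 127485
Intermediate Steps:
R*3² = 14165*3² = 14165*9 = 127485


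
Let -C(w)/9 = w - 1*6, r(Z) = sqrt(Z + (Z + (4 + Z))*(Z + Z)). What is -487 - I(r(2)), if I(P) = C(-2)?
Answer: -559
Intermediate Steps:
r(Z) = sqrt(Z + 2*Z*(4 + 2*Z)) (r(Z) = sqrt(Z + (4 + 2*Z)*(2*Z)) = sqrt(Z + 2*Z*(4 + 2*Z)))
C(w) = 54 - 9*w (C(w) = -9*(w - 1*6) = -9*(w - 6) = -9*(-6 + w) = 54 - 9*w)
I(P) = 72 (I(P) = 54 - 9*(-2) = 54 + 18 = 72)
-487 - I(r(2)) = -487 - 1*72 = -487 - 72 = -559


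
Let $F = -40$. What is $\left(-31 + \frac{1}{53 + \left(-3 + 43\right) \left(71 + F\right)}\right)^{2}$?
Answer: $\frac{1606566724}{1671849} \approx 960.95$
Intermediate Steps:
$\left(-31 + \frac{1}{53 + \left(-3 + 43\right) \left(71 + F\right)}\right)^{2} = \left(-31 + \frac{1}{53 + \left(-3 + 43\right) \left(71 - 40\right)}\right)^{2} = \left(-31 + \frac{1}{53 + 40 \cdot 31}\right)^{2} = \left(-31 + \frac{1}{53 + 1240}\right)^{2} = \left(-31 + \frac{1}{1293}\right)^{2} = \left(- \frac{40082}{1293}\right)^{2} = \frac{1606566724}{1671849}$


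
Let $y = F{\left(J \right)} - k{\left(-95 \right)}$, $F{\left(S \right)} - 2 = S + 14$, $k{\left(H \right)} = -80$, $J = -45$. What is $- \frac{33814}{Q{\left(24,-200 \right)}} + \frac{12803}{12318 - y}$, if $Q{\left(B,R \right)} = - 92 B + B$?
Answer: $\frac{73793015}{4465188} \approx 16.526$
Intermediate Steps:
$F{\left(S \right)} = 16 + S$ ($F{\left(S \right)} = 2 + \left(S + 14\right) = 2 + \left(14 + S\right) = 16 + S$)
$y = 51$ ($y = \left(16 - 45\right) - -80 = -29 + 80 = 51$)
$Q{\left(B,R \right)} = - 91 B$
$- \frac{33814}{Q{\left(24,-200 \right)}} + \frac{12803}{12318 - y} = - \frac{33814}{\left(-91\right) 24} + \frac{12803}{12318 - 51} = - \frac{33814}{-2184} + \frac{12803}{12318 - 51} = \left(-33814\right) \left(- \frac{1}{2184}\right) + \frac{12803}{12267} = \frac{16907}{1092} + 12803 \cdot \frac{1}{12267} = \frac{16907}{1092} + \frac{12803}{12267} = \frac{73793015}{4465188}$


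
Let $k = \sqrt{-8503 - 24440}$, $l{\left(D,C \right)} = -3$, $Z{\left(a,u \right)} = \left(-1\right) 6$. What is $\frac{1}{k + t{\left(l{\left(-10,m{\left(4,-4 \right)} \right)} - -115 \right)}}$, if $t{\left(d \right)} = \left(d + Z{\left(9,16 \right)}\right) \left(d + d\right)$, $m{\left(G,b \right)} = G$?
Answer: $\frac{23744}{563810479} - \frac{i \sqrt{32943}}{563810479} \approx 4.2113 \cdot 10^{-5} - 3.2192 \cdot 10^{-7} i$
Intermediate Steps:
$Z{\left(a,u \right)} = -6$
$t{\left(d \right)} = 2 d \left(-6 + d\right)$ ($t{\left(d \right)} = \left(d - 6\right) \left(d + d\right) = \left(-6 + d\right) 2 d = 2 d \left(-6 + d\right)$)
$k = i \sqrt{32943}$ ($k = \sqrt{-32943} = i \sqrt{32943} \approx 181.5 i$)
$\frac{1}{k + t{\left(l{\left(-10,m{\left(4,-4 \right)} \right)} - -115 \right)}} = \frac{1}{i \sqrt{32943} + 2 \left(-3 - -115\right) \left(-6 - -112\right)} = \frac{1}{i \sqrt{32943} + 2 \left(-3 + 115\right) \left(-6 + \left(-3 + 115\right)\right)} = \frac{1}{i \sqrt{32943} + 2 \cdot 112 \left(-6 + 112\right)} = \frac{1}{i \sqrt{32943} + 2 \cdot 112 \cdot 106} = \frac{1}{i \sqrt{32943} + 23744} = \frac{1}{23744 + i \sqrt{32943}}$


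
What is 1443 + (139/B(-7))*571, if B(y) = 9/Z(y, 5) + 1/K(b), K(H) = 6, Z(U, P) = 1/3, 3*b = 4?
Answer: 711423/163 ≈ 4364.6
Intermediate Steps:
b = 4/3 (b = (1/3)*4 = 4/3 ≈ 1.3333)
Z(U, P) = 1/3
B(y) = 163/6 (B(y) = 9/(1/3) + 1/6 = 9*3 + 1*(1/6) = 27 + 1/6 = 163/6)
1443 + (139/B(-7))*571 = 1443 + (139/(163/6))*571 = 1443 + (139*(6/163))*571 = 1443 + (834/163)*571 = 1443 + 476214/163 = 711423/163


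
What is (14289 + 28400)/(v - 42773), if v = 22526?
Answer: -42689/20247 ≈ -2.1084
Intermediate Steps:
(14289 + 28400)/(v - 42773) = (14289 + 28400)/(22526 - 42773) = 42689/(-20247) = 42689*(-1/20247) = -42689/20247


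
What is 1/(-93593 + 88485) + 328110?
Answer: 1675985879/5108 ≈ 3.2811e+5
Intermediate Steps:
1/(-93593 + 88485) + 328110 = 1/(-5108) + 328110 = -1/5108 + 328110 = 1675985879/5108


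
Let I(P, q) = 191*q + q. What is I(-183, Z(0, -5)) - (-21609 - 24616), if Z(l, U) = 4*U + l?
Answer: 42385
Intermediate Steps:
Z(l, U) = l + 4*U
I(P, q) = 192*q
I(-183, Z(0, -5)) - (-21609 - 24616) = 192*(0 + 4*(-5)) - (-21609 - 24616) = 192*(0 - 20) - 1*(-46225) = 192*(-20) + 46225 = -3840 + 46225 = 42385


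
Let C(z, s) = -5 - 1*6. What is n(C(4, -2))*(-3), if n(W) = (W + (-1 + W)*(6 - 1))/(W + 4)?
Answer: -213/7 ≈ -30.429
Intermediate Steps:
C(z, s) = -11 (C(z, s) = -5 - 6 = -11)
n(W) = (-5 + 6*W)/(4 + W) (n(W) = (W + (-1 + W)*5)/(4 + W) = (W + (-5 + 5*W))/(4 + W) = (-5 + 6*W)/(4 + W))
n(C(4, -2))*(-3) = ((-5 + 6*(-11))/(4 - 11))*(-3) = ((-5 - 66)/(-7))*(-3) = -⅐*(-71)*(-3) = (71/7)*(-3) = -213/7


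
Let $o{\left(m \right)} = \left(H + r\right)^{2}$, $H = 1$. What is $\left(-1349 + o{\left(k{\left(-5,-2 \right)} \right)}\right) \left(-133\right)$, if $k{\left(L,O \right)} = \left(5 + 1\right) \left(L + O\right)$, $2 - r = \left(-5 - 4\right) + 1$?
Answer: $163324$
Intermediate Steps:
$r = 10$ ($r = 2 - \left(\left(-5 - 4\right) + 1\right) = 2 - \left(-9 + 1\right) = 2 - -8 = 2 + 8 = 10$)
$k{\left(L,O \right)} = 6 L + 6 O$ ($k{\left(L,O \right)} = 6 \left(L + O\right) = 6 L + 6 O$)
$o{\left(m \right)} = 121$ ($o{\left(m \right)} = \left(1 + 10\right)^{2} = 11^{2} = 121$)
$\left(-1349 + o{\left(k{\left(-5,-2 \right)} \right)}\right) \left(-133\right) = \left(-1349 + 121\right) \left(-133\right) = \left(-1228\right) \left(-133\right) = 163324$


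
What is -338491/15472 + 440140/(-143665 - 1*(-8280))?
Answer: -10527290023/418935344 ≈ -25.129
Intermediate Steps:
-338491/15472 + 440140/(-143665 - 1*(-8280)) = -338491*1/15472 + 440140/(-143665 + 8280) = -338491/15472 + 440140/(-135385) = -338491/15472 + 440140*(-1/135385) = -338491/15472 - 88028/27077 = -10527290023/418935344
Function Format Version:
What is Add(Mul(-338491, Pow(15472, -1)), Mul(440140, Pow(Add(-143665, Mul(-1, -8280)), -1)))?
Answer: Rational(-10527290023, 418935344) ≈ -25.129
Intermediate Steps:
Add(Mul(-338491, Pow(15472, -1)), Mul(440140, Pow(Add(-143665, Mul(-1, -8280)), -1))) = Add(Mul(-338491, Rational(1, 15472)), Mul(440140, Pow(Add(-143665, 8280), -1))) = Add(Rational(-338491, 15472), Mul(440140, Pow(-135385, -1))) = Add(Rational(-338491, 15472), Mul(440140, Rational(-1, 135385))) = Add(Rational(-338491, 15472), Rational(-88028, 27077)) = Rational(-10527290023, 418935344)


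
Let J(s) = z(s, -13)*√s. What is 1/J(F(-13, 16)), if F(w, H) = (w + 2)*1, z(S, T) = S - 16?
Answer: I*√11/297 ≈ 0.011167*I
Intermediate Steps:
z(S, T) = -16 + S
F(w, H) = 2 + w (F(w, H) = (2 + w)*1 = 2 + w)
J(s) = √s*(-16 + s) (J(s) = (-16 + s)*√s = √s*(-16 + s))
1/J(F(-13, 16)) = 1/(√(2 - 13)*(-16 + (2 - 13))) = 1/(√(-11)*(-16 - 11)) = 1/((I*√11)*(-27)) = 1/(-27*I*√11) = I*√11/297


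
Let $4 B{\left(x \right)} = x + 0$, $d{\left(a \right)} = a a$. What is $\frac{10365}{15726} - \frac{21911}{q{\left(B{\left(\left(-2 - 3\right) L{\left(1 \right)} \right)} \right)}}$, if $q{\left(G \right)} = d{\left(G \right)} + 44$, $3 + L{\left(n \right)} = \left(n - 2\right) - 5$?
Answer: $- \frac{1828290697}{14305418} \approx -127.8$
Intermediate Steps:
$d{\left(a \right)} = a^{2}$
$L{\left(n \right)} = -10 + n$ ($L{\left(n \right)} = -3 + \left(\left(n - 2\right) - 5\right) = -3 + \left(\left(-2 + n\right) - 5\right) = -3 + \left(-7 + n\right) = -10 + n$)
$B{\left(x \right)} = \frac{x}{4}$ ($B{\left(x \right)} = \frac{x + 0}{4} = \frac{x}{4}$)
$q{\left(G \right)} = 44 + G^{2}$ ($q{\left(G \right)} = G^{2} + 44 = 44 + G^{2}$)
$\frac{10365}{15726} - \frac{21911}{q{\left(B{\left(\left(-2 - 3\right) L{\left(1 \right)} \right)} \right)}} = \frac{10365}{15726} - \frac{21911}{44 + \left(\frac{\left(-2 - 3\right) \left(-10 + 1\right)}{4}\right)^{2}} = 10365 \cdot \frac{1}{15726} - \frac{21911}{44 + \left(\frac{\left(-5\right) \left(-9\right)}{4}\right)^{2}} = \frac{3455}{5242} - \frac{21911}{44 + \left(\frac{1}{4} \cdot 45\right)^{2}} = \frac{3455}{5242} - \frac{21911}{44 + \left(\frac{45}{4}\right)^{2}} = \frac{3455}{5242} - \frac{21911}{44 + \frac{2025}{16}} = \frac{3455}{5242} - \frac{21911}{\frac{2729}{16}} = \frac{3455}{5242} - \frac{350576}{2729} = - \frac{1828290697}{14305418}$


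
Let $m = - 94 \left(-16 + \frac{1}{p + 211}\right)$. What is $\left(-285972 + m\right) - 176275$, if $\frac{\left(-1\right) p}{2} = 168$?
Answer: $- \frac{57592781}{125} \approx -4.6074 \cdot 10^{5}$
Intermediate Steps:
$p = -336$ ($p = \left(-2\right) 168 = -336$)
$m = \frac{188094}{125}$ ($m = - 94 \left(-16 + \frac{1}{-336 + 211}\right) = - 94 \left(-16 + \frac{1}{-125}\right) = - 94 \left(-16 - \frac{1}{125}\right) = \left(-94\right) \left(- \frac{2001}{125}\right) = \frac{188094}{125} \approx 1504.8$)
$\left(-285972 + m\right) - 176275 = \left(-285972 + \frac{188094}{125}\right) - 176275 = - \frac{35558406}{125} - 176275 = - \frac{57592781}{125}$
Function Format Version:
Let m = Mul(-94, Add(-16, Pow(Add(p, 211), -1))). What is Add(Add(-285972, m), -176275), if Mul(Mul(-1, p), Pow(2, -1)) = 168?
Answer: Rational(-57592781, 125) ≈ -4.6074e+5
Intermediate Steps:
p = -336 (p = Mul(-2, 168) = -336)
m = Rational(188094, 125) (m = Mul(-94, Add(-16, Pow(Add(-336, 211), -1))) = Mul(-94, Add(-16, Pow(-125, -1))) = Mul(-94, Add(-16, Rational(-1, 125))) = Mul(-94, Rational(-2001, 125)) = Rational(188094, 125) ≈ 1504.8)
Add(Add(-285972, m), -176275) = Add(Add(-285972, Rational(188094, 125)), -176275) = Add(Rational(-35558406, 125), -176275) = Rational(-57592781, 125)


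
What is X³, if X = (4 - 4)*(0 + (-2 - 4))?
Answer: 0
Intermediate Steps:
X = 0 (X = 0*(0 - 6) = 0*(-6) = 0)
X³ = 0³ = 0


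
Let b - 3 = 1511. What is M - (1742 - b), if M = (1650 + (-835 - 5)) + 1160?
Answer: 1742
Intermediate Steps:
b = 1514 (b = 3 + 1511 = 1514)
M = 1970 (M = (1650 - 840) + 1160 = 810 + 1160 = 1970)
M - (1742 - b) = 1970 - (1742 - 1*1514) = 1970 - (1742 - 1514) = 1970 - 1*228 = 1970 - 228 = 1742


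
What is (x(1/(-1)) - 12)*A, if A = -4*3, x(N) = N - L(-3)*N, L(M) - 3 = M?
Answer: 156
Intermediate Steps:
L(M) = 3 + M
x(N) = N (x(N) = N - (3 - 3)*N = N - 0*N = N - 1*0 = N + 0 = N)
A = -12
(x(1/(-1)) - 12)*A = (1/(-1) - 12)*(-12) = (-1 - 12)*(-12) = -13*(-12) = 156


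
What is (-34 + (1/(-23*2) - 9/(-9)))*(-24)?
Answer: 18228/23 ≈ 792.52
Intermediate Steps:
(-34 + (1/(-23*2) - 9/(-9)))*(-24) = (-34 + (-1/23*1/2 - 9*(-1/9)))*(-24) = (-34 + (-1/46 + 1))*(-24) = (-34 + 45/46)*(-24) = -1519/46*(-24) = 18228/23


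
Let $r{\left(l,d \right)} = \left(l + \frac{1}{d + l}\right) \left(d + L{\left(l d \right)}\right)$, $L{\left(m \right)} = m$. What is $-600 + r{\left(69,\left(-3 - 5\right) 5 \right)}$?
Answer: $- \frac{5623000}{29} \approx -1.939 \cdot 10^{5}$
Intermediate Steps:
$r{\left(l,d \right)} = \left(d + d l\right) \left(l + \frac{1}{d + l}\right)$ ($r{\left(l,d \right)} = \left(l + \frac{1}{d + l}\right) \left(d + l d\right) = \left(l + \frac{1}{d + l}\right) \left(d + d l\right) = \left(d + d l\right) \left(l + \frac{1}{d + l}\right)$)
$-600 + r{\left(69,\left(-3 - 5\right) 5 \right)} = -600 + \frac{\left(-3 - 5\right) 5 \left(1 + 69 + 69^{2} + 69^{3} + \left(-3 - 5\right) 5 \cdot 69 + \left(-3 - 5\right) 5 \cdot 69^{2}\right)}{\left(-3 - 5\right) 5 + 69} = -600 + \frac{\left(-8\right) 5 \left(1 + 69 + 4761 + 328509 + \left(-8\right) 5 \cdot 69 + \left(-8\right) 5 \cdot 4761\right)}{\left(-8\right) 5 + 69} = -600 - \frac{40 \left(1 + 69 + 4761 + 328509 - 2760 - 190440\right)}{-40 + 69} = -600 - \frac{40 \left(1 + 69 + 4761 + 328509 - 2760 - 190440\right)}{29} = -600 - \frac{40}{29} \cdot 140140 = -600 - \frac{5605600}{29} = - \frac{5623000}{29}$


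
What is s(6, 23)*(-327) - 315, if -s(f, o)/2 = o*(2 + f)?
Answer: 120021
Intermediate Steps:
s(f, o) = -2*o*(2 + f)
s(6, 23)*(-327) - 315 = -2*23*(2 + 6)*(-327) - 315 = -2*23*8*(-327) - 315 = -368*(-327) - 315 = 120336 - 315 = 120021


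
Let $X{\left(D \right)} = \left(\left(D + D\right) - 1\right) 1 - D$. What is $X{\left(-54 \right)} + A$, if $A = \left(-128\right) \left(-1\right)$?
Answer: $73$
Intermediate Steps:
$A = 128$
$X{\left(D \right)} = -1 + D$ ($X{\left(D \right)} = \left(2 D - 1\right) 1 - D = \left(-1 + 2 D\right) 1 - D = \left(-1 + 2 D\right) - D = -1 + D$)
$X{\left(-54 \right)} + A = \left(-1 - 54\right) + 128 = -55 + 128 = 73$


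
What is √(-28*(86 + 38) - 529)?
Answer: I*√4001 ≈ 63.253*I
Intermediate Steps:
√(-28*(86 + 38) - 529) = √(-28*124 - 529) = √(-3472 - 529) = √(-4001) = I*√4001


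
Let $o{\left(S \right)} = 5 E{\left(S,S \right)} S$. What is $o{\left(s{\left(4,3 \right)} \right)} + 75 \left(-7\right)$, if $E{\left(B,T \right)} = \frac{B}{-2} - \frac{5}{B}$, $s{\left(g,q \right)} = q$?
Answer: $- \frac{1145}{2} \approx -572.5$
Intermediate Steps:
$E{\left(B,T \right)} = - \frac{5}{B} - \frac{B}{2}$ ($E{\left(B,T \right)} = B \left(- \frac{1}{2}\right) - \frac{5}{B} = - \frac{B}{2} - \frac{5}{B} = - \frac{5}{B} - \frac{B}{2}$)
$o{\left(S \right)} = S \left(- \frac{25}{S} - \frac{5 S}{2}\right)$ ($o{\left(S \right)} = 5 \left(- \frac{5}{S} - \frac{S}{2}\right) S = \left(- \frac{25}{S} - \frac{5 S}{2}\right) S = S \left(- \frac{25}{S} - \frac{5 S}{2}\right)$)
$o{\left(s{\left(4,3 \right)} \right)} + 75 \left(-7\right) = \left(-25 - \frac{5 \cdot 3^{2}}{2}\right) + 75 \left(-7\right) = \left(-25 - \frac{45}{2}\right) - 525 = - \frac{95}{2} - 525 = - \frac{1145}{2}$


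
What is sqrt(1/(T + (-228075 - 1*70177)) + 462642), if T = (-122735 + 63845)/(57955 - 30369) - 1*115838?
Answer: sqrt(89303768891990873713995)/439351755 ≈ 680.18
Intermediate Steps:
T = -122906383/1061 (T = -58890/27586 - 115838 = -58890*1/27586 - 115838 = -2265/1061 - 115838 = -122906383/1061 ≈ -1.1584e+5)
sqrt(1/(T + (-228075 - 1*70177)) + 462642) = sqrt(1/(-122906383/1061 + (-228075 - 1*70177)) + 462642) = sqrt(1/(-122906383/1061 + (-228075 - 70177)) + 462642) = sqrt(1/(-122906383/1061 - 298252) + 462642) = sqrt(1/(-439351755/1061) + 462642) = sqrt(-1061/439351755 + 462642) = sqrt(203262574635649/439351755) = sqrt(89303768891990873713995)/439351755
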